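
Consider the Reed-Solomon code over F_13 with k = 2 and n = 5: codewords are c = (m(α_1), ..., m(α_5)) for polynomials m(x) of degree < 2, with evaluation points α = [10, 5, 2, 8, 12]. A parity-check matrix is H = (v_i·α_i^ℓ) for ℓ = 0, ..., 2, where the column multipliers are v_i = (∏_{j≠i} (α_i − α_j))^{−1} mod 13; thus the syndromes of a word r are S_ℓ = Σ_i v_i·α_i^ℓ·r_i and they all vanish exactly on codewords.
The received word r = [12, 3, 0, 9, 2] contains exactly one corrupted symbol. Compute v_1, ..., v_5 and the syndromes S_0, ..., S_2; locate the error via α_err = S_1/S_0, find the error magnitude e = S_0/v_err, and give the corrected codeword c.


S = (7, 9, 6), error at position 2, error magnitude e = 5, c = [12, 11, 0, 9, 2].

Step 1: column multipliers v_i = (∏_{j≠i}(α_i − α_j))^{−1} mod 13.
  i = 1 (α = 10): (10−5)(10−2)(10−8)(10−12) = 5·8·2·(−2) = −160 ≡ 9, so v_1 = 9^{−1} = 3 (mod 13).
  i = 2 (α = 5): (5−10)(5−2)(5−8)(5−12) = (−5)·3·(−3)·(−7) = −315 ≡ 10, so v_2 = 10^{−1} = 4 (mod 13).
  i = 3 (α = 2): (2−10)(2−5)(2−8)(2−12) = (−8)·(−3)·(−6)·(−10) = 1440 ≡ 10, so v_3 = 10^{−1} = 4 (mod 13).
  i = 4 (α = 8): (8−10)(8−5)(8−2)(8−12) = (−2)·3·6·(−4) = 144 ≡ 1, so v_4 = 1^{−1} = 1 (mod 13).
  i = 5 (α = 12): (12−10)(12−5)(12−2)(12−8) = 2·7·10·4 = 560 ≡ 1, so v_5 = 1^{−1} = 1 (mod 13).
  v = [3, 4, 4, 1, 1].
Step 2: syndromes of r = [12, 3, 0, 9, 2] (all sums mod 13).
  S_0 = Σ v_i r_i = 3·12 + 4·3 + 4·0 + 1·9 + 1·2 = 59 ≡ 7.
  S_1 = Σ v_i α_i r_i = 3·10·12 + 4·5·3 + 4·2·0 + 1·8·9 + 1·12·2 = 516 ≡ 9.
  α_i^2 mod 13 = [9, 12, 4, 12, 1].
  S_2 = Σ v_i α_i^2 r_i = 3·9·12 + 4·12·3 + 4·4·0 + 1·12·9 + 1·1·2 = 578 ≡ 6.
  S = (7, 9, 6) ≠ 0, so r is not a codeword (an error is present).
Step 3: locate the error. For a single error e at position i, S_ℓ = v_i·e·α_i^ℓ, so α_err = S_1/S_0.
  S_0^{−1} = 7^{−1} = 2 (mod 13), so α_err = 9·2 = 18 ≡ 5 = α_2. Error position i = 2.
  Consistency check: S_2/S_1 = 6·3 = 18 ≡ 5 = α_err ✓ (single-error assumption holds).
Step 4: error magnitude e = S_0/v_2 = S_0·∏_{j≠2}(α_2 − α_j) = 7·10 = 70 ≡ 5 (mod 13).
Step 5: correct position 2: c_2 = r_2 − e = 3 − 5 ≡ 11 (mod 13). Hence c = [12, 11, 0, 9, 2].
  Check: interpolating c through the α_i gives m(x) = 10 + 8·x (degree < 2) with m(α_i) = c_i for every i, so c is indeed a codeword.


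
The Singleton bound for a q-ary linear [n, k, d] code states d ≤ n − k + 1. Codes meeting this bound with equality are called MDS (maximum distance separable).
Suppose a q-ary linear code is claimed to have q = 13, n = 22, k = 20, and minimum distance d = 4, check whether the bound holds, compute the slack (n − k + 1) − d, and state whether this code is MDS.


Singleton RHS = n − k + 1 = 3, slack = -1, bound violated (no such code; not MDS).

Singleton bound: d ≤ n − k + 1.
Here n = 22, k = 20, so n − k + 1 = 3.
Given d = 4, check d ≤ 3: NO.
Slack = (n − k + 1) − d = -1.
The slack is negative: d = 4 exceeds n − k + 1 = 3 by 1, so the Singleton bound is violated and no linear [22, 20, 4]_13 code can exist. In particular it is not MDS (MDS requires d = n − k + 1 exactly).
Description: the claimed parameters are [22, 20, 4]_13; such a code would be impossible (violates the Singleton bound).


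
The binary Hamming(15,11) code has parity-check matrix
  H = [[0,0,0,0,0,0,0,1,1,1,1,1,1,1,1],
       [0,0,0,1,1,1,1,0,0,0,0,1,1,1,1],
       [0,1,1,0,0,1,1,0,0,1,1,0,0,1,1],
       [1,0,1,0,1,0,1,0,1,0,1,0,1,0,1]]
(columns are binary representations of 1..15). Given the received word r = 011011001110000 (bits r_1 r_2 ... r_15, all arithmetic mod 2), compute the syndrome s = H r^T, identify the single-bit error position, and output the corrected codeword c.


s = (1, 0, 1, 0)^T, error position = 10, corrected codeword c = 011011001010000

Compute s = H r^T mod 2 one row at a time:
  s_1 = 0 + 1 + 1 + 1 + 0 + 0 + 0 + 0 = 3 ≡ 1 (mod 2).
  s_2 = 0 + 1 + 1 + 0 + 0 + 0 + 0 + 0 = 2 ≡ 0 (mod 2).
  s_3 = 1 + 1 + 1 + 0 + 1 + 1 + 0 + 0 = 5 ≡ 1 (mod 2).
  s_4 = 0 + 1 + 1 + 0 + 1 + 1 + 0 + 0 = 4 ≡ 0 (mod 2).
s = (1, 0, 1, 0)^T — this equals column 10 of H (binary 1010), so error is at position 10.
Correct: flip bit 10 of r = 011011001110000 to get c = 011011001010000.


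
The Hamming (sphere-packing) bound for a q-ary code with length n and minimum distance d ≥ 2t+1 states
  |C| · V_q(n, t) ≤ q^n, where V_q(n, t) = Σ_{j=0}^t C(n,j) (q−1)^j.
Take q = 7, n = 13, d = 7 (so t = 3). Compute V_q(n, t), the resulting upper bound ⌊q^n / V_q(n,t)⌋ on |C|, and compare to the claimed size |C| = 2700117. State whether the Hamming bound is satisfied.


V_q(n, t) = 64663, q^n = 96889010407, Hamming bound = 1498368, |C| = 2700117 > bound (violated).

Step 1: Compute V_q(n, t) = Σ_{j=0}^3 C(n, j) (q−1)^j.
  j = 0: C(13,0)·(6)^0 = 1·1 = 1.
  j = 1: C(13,1)·(6)^1 = 13·6 = 78.
  j = 2: C(13,2)·(6)^2 = 78·36 = 2808.
  j = 3: C(13,3)·(6)^3 = 286·216 = 61776.
  V_q(n, t) = 1 + 78 + 2808 + 61776 = 64663.
Step 2: q^n = 7^13 = 96889010407.
Step 3: Hamming bound ⌊q^n / V_q(n,t)⌋ = ⌊96889010407/64663⌋ = 1498368.
Step 4: Compare |C| = 2700117 to 1498368: violated.
The claimed |C| lies above the Hamming bound, so no 7-ary code of length 13 with d ≥ 7 can have 2700117 codewords.


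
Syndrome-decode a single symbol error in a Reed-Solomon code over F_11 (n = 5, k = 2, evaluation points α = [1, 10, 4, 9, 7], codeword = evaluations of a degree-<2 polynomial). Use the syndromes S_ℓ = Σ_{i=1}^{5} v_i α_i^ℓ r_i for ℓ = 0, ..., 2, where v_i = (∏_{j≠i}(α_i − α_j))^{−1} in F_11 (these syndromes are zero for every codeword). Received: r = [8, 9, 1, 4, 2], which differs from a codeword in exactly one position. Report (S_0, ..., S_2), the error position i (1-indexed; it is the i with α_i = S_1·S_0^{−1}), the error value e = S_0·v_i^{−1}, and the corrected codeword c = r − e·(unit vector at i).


S = (7, 5, 2), error at position 5, error magnitude e = 8, c = [8, 9, 1, 4, 5].

Step 1: column multipliers v_i = (∏_{j≠i}(α_i − α_j))^{−1} mod 11.
  i = 1 (α = 1): (1−10)(1−4)(1−9)(1−7) = (−9)·(−3)·(−8)·(−6) = 1296 ≡ 9, so v_1 = 9^{−1} = 5 (mod 11).
  i = 2 (α = 10): (10−1)(10−4)(10−9)(10−7) = 9·6·1·3 = 162 ≡ 8, so v_2 = 8^{−1} = 7 (mod 11).
  i = 3 (α = 4): (4−1)(4−10)(4−9)(4−7) = 3·(−6)·(−5)·(−3) = −270 ≡ 5, so v_3 = 5^{−1} = 9 (mod 11).
  i = 4 (α = 9): (9−1)(9−10)(9−4)(9−7) = 8·(−1)·5·2 = −80 ≡ 8, so v_4 = 8^{−1} = 7 (mod 11).
  i = 5 (α = 7): (7−1)(7−10)(7−4)(7−9) = 6·(−3)·3·(−2) = 108 ≡ 9, so v_5 = 9^{−1} = 5 (mod 11).
  v = [5, 7, 9, 7, 5].
Step 2: syndromes of r = [8, 9, 1, 4, 2] (all sums mod 11).
  S_0 = Σ v_i r_i = 5·8 + 7·9 + 9·1 + 7·4 + 5·2 = 150 ≡ 7.
  S_1 = Σ v_i α_i r_i = 5·1·8 + 7·10·9 + 9·4·1 + 7·9·4 + 5·7·2 = 1028 ≡ 5.
  α_i^2 mod 11 = [1, 1, 5, 4, 5].
  S_2 = Σ v_i α_i^2 r_i = 5·1·8 + 7·1·9 + 9·5·1 + 7·4·4 + 5·5·2 = 310 ≡ 2.
  S = (7, 5, 2) ≠ 0, so r is not a codeword (an error is present).
Step 3: locate the error. For a single error e at position i, S_ℓ = v_i·e·α_i^ℓ, so α_err = S_1/S_0.
  S_0^{−1} = 7^{−1} = 8 (mod 11), so α_err = 5·8 = 40 ≡ 7 = α_5. Error position i = 5.
  Consistency check: S_2/S_1 = 2·9 = 18 ≡ 7 = α_err ✓ (single-error assumption holds).
Step 4: error magnitude e = S_0/v_5 = S_0·∏_{j≠5}(α_5 − α_j) = 7·9 = 63 ≡ 8 (mod 11).
Step 5: correct position 5: c_5 = r_5 − e = 2 − 8 ≡ 5 (mod 11). Hence c = [8, 9, 1, 4, 5].
  Check: interpolating c through the α_i gives m(x) = 3 + 5·x (degree < 2) with m(α_i) = c_i for every i, so c is indeed a codeword.


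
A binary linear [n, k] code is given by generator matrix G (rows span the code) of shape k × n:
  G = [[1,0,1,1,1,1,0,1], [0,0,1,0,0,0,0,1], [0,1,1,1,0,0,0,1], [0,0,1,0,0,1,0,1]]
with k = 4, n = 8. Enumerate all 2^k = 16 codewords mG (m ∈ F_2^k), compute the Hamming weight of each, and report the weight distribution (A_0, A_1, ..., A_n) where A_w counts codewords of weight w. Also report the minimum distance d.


Weight distribution: A_0 = 1, A_1 = 1, A_2 = 2, A_3 = 4, A_4 = 3, A_5 = 3, A_6 = 2. Minimum distance d = 1.

Enumerate all 2^4 = 16 messages m ∈ F_2^4.
For each, compute codeword c = mG in F_2^8, then tally its weight.
  m = 0000 → c = 00000000, weight = 0.
  m = 1000 → c = 10111101, weight = 6.
  m = 0100 → c = 00100001, weight = 2.
  m = 1100 → c = 10011100, weight = 4.
  m = 0010 → c = 01110001, weight = 4.
  m = 1010 → c = 11001100, weight = 4.
  m = 0110 → c = 01010000, weight = 2.
  m = 1110 → c = 11101101, weight = 6.
  m = 0001 → c = 00100101, weight = 3.
  m = 1001 → c = 10011000, weight = 3.
  m = 0101 → c = 00000100, weight = 1.
  m = 1101 → c = 10111001, weight = 5.
  m = 0011 → c = 01010100, weight = 3.
  m = 1011 → c = 11101001, weight = 5.
  m = 0111 → c = 01110101, weight = 5.
  m = 1111 → c = 11001000, weight = 3.
Tally weights:
  weight 0: 1 codewords.
  weight 1: 1 codewords.
  weight 2: 2 codewords.
  weight 3: 4 codewords.
  weight 4: 3 codewords.
  weight 5: 3 codewords.
  weight 6: 2 codewords.
Minimum distance d = smallest w > 0 with A_w > 0 = 1.
Sanity: Σ A_w = 16 = 2^4 = 16 ✓.


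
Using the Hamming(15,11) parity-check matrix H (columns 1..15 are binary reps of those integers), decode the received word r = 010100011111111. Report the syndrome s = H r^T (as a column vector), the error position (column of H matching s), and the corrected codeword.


s = (0, 1, 1, 0)^T, error position = 6, corrected codeword c = 010101011111111

Compute s = H r^T mod 2 one row at a time:
  s_1 = 1 + 1 + 1 + 1 + 1 + 1 + 1 + 1 = 8 ≡ 0 (mod 2).
  s_2 = 1 + 0 + 0 + 0 + 1 + 1 + 1 + 1 = 5 ≡ 1 (mod 2).
  s_3 = 1 + 0 + 0 + 0 + 1 + 1 + 1 + 1 = 5 ≡ 1 (mod 2).
  s_4 = 0 + 0 + 0 + 0 + 1 + 1 + 1 + 1 = 4 ≡ 0 (mod 2).
s = (0, 1, 1, 0)^T — this equals column 6 of H (binary 0110), so error is at position 6.
Correct: flip bit 6 of r = 010100011111111 to get c = 010101011111111.


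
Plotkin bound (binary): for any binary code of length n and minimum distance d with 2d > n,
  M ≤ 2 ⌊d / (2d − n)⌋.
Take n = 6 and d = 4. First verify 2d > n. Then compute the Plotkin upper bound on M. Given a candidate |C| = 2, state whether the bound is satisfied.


Plotkin bound M ≤ 4; given |C| = 2 ≤ bound (satisfied).

Check applicability: 2d = 8, n = 6.
2d − n = 2 > 0, so Plotkin applies.
Compute d/(2d−n) = 4/2 ≈ 2.0000.
⌊d/(2d−n)⌋ = 2.
Plotkin bound: M ≤ 2·2 = 4.
Given |C| = 2, check: satisfied.
This |C| is below the Plotkin bound.


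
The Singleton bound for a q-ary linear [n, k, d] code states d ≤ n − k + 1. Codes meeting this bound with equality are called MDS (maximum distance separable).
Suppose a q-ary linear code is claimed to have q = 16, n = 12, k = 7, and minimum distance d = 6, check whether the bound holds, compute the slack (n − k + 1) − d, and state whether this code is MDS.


Singleton RHS = n − k + 1 = 6, slack = 0, bound satisfied, MDS.

Singleton bound: d ≤ n − k + 1.
Here n = 12, k = 7, so n − k + 1 = 6.
Given d = 6, check d ≤ 6: YES.
Slack = (n − k + 1) − d = 0.
The code is MDS (slack = 0).
Description: the claimed parameters are [12, 7, 6]_16; such a code would be MDS (meets Singleton bound).


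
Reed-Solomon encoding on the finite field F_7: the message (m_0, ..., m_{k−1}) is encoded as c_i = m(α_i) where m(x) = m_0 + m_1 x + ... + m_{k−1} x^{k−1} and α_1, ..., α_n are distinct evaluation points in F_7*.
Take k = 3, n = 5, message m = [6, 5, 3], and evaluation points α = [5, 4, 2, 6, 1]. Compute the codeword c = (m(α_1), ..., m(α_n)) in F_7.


c = [1, 4, 0, 4, 0]

Message polynomial: m(x) = 6 + 5·x + 3·x^2 (mod 7).
For each evaluation point α_i, compute m(α_i) mod 7:
  α_1 = 5: Horner steps 3 → 6 → 1, so m(5) = 1.
  α_2 = 4: Horner steps 3 → 3 → 4, so m(4) = 4.
  α_3 = 2: Horner steps 3 → 4 → 0, so m(2) = 0.
  α_4 = 6: Horner steps 3 → 2 → 4, so m(6) = 4.
  α_5 = 1: Horner steps 3 → 1 → 0, so m(1) = 0.
Codeword c = [1, 4, 0, 4, 0] ∈ F_7^5.


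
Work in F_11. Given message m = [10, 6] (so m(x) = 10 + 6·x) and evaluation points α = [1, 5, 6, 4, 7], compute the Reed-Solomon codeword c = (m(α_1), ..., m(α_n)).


c = [5, 7, 2, 1, 8]

Message polynomial: m(x) = 10 + 6·x (mod 11).
For each evaluation point α_i, compute m(α_i) mod 11:
  α_1 = 1: Horner steps 6 → 5, so m(1) = 5.
  α_2 = 5: Horner steps 6 → 7, so m(5) = 7.
  α_3 = 6: Horner steps 6 → 2, so m(6) = 2.
  α_4 = 4: Horner steps 6 → 1, so m(4) = 1.
  α_5 = 7: Horner steps 6 → 8, so m(7) = 8.
Codeword c = [5, 7, 2, 1, 8] ∈ F_11^5.


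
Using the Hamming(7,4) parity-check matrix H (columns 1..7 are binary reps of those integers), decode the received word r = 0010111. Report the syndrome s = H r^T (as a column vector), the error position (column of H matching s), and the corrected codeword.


s = (1, 1, 1)^T, error position = 7, corrected codeword c = 0010110

Compute s = H r^T mod 2 one row at a time:
  s_1 = 0 + 1 + 1 + 1 = 3 ≡ 1 (mod 2).
  s_2 = 0 + 1 + 1 + 1 = 3 ≡ 1 (mod 2).
  s_3 = 0 + 1 + 1 + 1 = 3 ≡ 1 (mod 2).
s = (1, 1, 1)^T — this equals column 7 of H (binary 111), so error is at position 7.
Correct: flip bit 7 of r = 0010111 to get c = 0010110.


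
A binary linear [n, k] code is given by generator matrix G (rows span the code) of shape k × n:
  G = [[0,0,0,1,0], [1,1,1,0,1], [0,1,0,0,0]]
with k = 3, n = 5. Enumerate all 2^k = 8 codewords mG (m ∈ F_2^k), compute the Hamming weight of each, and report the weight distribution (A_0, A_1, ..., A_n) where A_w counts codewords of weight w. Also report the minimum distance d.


Weight distribution: A_0 = 1, A_1 = 2, A_2 = 1, A_3 = 1, A_4 = 2, A_5 = 1. Minimum distance d = 1.

Enumerate all 2^3 = 8 messages m ∈ F_2^3.
For each, compute codeword c = mG in F_2^5, then tally its weight.
  m = 000 → c = 00000, weight = 0.
  m = 100 → c = 00010, weight = 1.
  m = 010 → c = 11101, weight = 4.
  m = 110 → c = 11111, weight = 5.
  m = 001 → c = 01000, weight = 1.
  m = 101 → c = 01010, weight = 2.
  m = 011 → c = 10101, weight = 3.
  m = 111 → c = 10111, weight = 4.
Tally weights:
  weight 0: 1 codewords.
  weight 1: 2 codewords.
  weight 2: 1 codewords.
  weight 3: 1 codewords.
  weight 4: 2 codewords.
  weight 5: 1 codewords.
Minimum distance d = smallest w > 0 with A_w > 0 = 1.
Sanity: Σ A_w = 8 = 2^3 = 8 ✓.


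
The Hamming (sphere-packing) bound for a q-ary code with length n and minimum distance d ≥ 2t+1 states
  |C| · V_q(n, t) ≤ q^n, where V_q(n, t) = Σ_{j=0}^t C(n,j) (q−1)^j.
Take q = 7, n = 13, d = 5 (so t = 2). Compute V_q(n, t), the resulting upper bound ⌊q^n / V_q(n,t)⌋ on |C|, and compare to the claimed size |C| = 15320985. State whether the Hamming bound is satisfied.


V_q(n, t) = 2887, q^n = 96889010407, Hamming bound = 33560446, |C| = 15320985 ≤ bound (satisfied).

Step 1: Compute V_q(n, t) = Σ_{j=0}^2 C(n, j) (q−1)^j.
  j = 0: C(13,0)·(6)^0 = 1·1 = 1.
  j = 1: C(13,1)·(6)^1 = 13·6 = 78.
  j = 2: C(13,2)·(6)^2 = 78·36 = 2808.
  V_q(n, t) = 1 + 78 + 2808 = 2887.
Step 2: q^n = 7^13 = 96889010407.
Step 3: Hamming bound ⌊q^n / V_q(n,t)⌋ = ⌊96889010407/2887⌋ = 33560446.
Step 4: Compare |C| = 15320985 to 33560446: satisfied.
The claimed |C| lies below the Hamming bound.


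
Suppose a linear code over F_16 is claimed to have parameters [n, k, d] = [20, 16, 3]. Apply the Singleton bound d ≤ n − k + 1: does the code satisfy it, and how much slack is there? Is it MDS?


Singleton RHS = n − k + 1 = 5, slack = 2, bound satisfied, not MDS.

Singleton bound: d ≤ n − k + 1.
Here n = 20, k = 16, so n − k + 1 = 5.
Given d = 3, check d ≤ 5: YES.
Slack = (n − k + 1) − d = 2.
The code is NOT MDS (slack = 2 > 0).
Description: the claimed parameters are [20, 16, 3]_16; such a code would be non-MDS.


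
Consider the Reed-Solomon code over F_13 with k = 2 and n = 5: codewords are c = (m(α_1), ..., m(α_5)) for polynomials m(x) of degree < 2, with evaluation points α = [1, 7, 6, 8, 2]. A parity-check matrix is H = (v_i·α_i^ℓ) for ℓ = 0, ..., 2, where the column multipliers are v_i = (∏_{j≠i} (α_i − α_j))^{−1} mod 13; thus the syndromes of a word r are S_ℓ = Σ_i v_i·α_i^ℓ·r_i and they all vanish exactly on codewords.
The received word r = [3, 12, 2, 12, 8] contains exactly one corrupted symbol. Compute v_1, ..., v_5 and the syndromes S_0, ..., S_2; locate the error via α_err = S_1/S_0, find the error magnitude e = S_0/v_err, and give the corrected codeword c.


S = (2, 1, 7), error at position 2, error magnitude e = 5, c = [3, 7, 2, 12, 8].

Step 1: column multipliers v_i = (∏_{j≠i}(α_i − α_j))^{−1} mod 13.
  i = 1 (α = 1): (1−7)(1−6)(1−8)(1−2) = (−6)·(−5)·(−7)·(−1) = 210 ≡ 2, so v_1 = 2^{−1} = 7 (mod 13).
  i = 2 (α = 7): (7−1)(7−6)(7−8)(7−2) = 6·1·(−1)·5 = −30 ≡ 9, so v_2 = 9^{−1} = 3 (mod 13).
  i = 3 (α = 6): (6−1)(6−7)(6−8)(6−2) = 5·(−1)·(−2)·4 = 40 ≡ 1, so v_3 = 1^{−1} = 1 (mod 13).
  i = 4 (α = 8): (8−1)(8−7)(8−6)(8−2) = 7·1·2·6 = 84 ≡ 6, so v_4 = 6^{−1} = 11 (mod 13).
  i = 5 (α = 2): (2−1)(2−7)(2−6)(2−8) = 1·(−5)·(−4)·(−6) = −120 ≡ 10, so v_5 = 10^{−1} = 4 (mod 13).
  v = [7, 3, 1, 11, 4].
Step 2: syndromes of r = [3, 12, 2, 12, 8] (all sums mod 13).
  S_0 = Σ v_i r_i = 7·3 + 3·12 + 1·2 + 11·12 + 4·8 = 223 ≡ 2.
  S_1 = Σ v_i α_i r_i = 7·1·3 + 3·7·12 + 1·6·2 + 11·8·12 + 4·2·8 = 1405 ≡ 1.
  α_i^2 mod 13 = [1, 10, 10, 12, 4].
  S_2 = Σ v_i α_i^2 r_i = 7·1·3 + 3·10·12 + 1·10·2 + 11·12·12 + 4·4·8 = 2113 ≡ 7.
  S = (2, 1, 7) ≠ 0, so r is not a codeword (an error is present).
Step 3: locate the error. For a single error e at position i, S_ℓ = v_i·e·α_i^ℓ, so α_err = S_1/S_0.
  S_0^{−1} = 2^{−1} = 7 (mod 13), so α_err = 1·7 = 7 ≡ 7 = α_2. Error position i = 2.
  Consistency check: S_2/S_1 = 7·1 = 7 ≡ 7 = α_err ✓ (single-error assumption holds).
Step 4: error magnitude e = S_0/v_2 = S_0·∏_{j≠2}(α_2 − α_j) = 2·9 = 18 ≡ 5 (mod 13).
Step 5: correct position 2: c_2 = r_2 − e = 12 − 5 ≡ 7 (mod 13). Hence c = [3, 7, 2, 12, 8].
  Check: interpolating c through the α_i gives m(x) = 11 + 5·x (degree < 2) with m(α_i) = c_i for every i, so c is indeed a codeword.


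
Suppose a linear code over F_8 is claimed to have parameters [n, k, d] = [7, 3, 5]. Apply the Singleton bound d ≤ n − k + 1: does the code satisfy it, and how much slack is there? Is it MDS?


Singleton RHS = n − k + 1 = 5, slack = 0, bound satisfied, MDS.

Singleton bound: d ≤ n − k + 1.
Here n = 7, k = 3, so n − k + 1 = 5.
Given d = 5, check d ≤ 5: YES.
Slack = (n − k + 1) − d = 0.
The code is MDS (slack = 0).
Description: the claimed parameters are [7, 3, 5]_8; such a code would be MDS (meets Singleton bound).


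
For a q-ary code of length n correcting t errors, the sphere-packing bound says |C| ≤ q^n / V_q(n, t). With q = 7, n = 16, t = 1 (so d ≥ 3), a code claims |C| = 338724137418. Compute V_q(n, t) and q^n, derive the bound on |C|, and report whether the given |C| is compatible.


V_q(n, t) = 97, q^n = 33232930569601, Hamming bound = 342607531645, |C| = 338724137418 ≤ bound (satisfied).

Step 1: Compute V_q(n, t) = Σ_{j=0}^1 C(n, j) (q−1)^j.
  j = 0: C(16,0)·(6)^0 = 1·1 = 1.
  j = 1: C(16,1)·(6)^1 = 16·6 = 96.
  V_q(n, t) = 1 + 96 = 97.
Step 2: q^n = 7^16 = 33232930569601.
Step 3: Hamming bound ⌊q^n / V_q(n,t)⌋ = ⌊33232930569601/97⌋ = 342607531645.
Step 4: Compare |C| = 338724137418 to 342607531645: satisfied.
The claimed |C| lies below the Hamming bound.


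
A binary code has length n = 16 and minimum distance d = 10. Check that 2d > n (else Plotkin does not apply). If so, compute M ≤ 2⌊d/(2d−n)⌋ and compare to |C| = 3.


Plotkin bound M ≤ 4; given |C| = 3 ≤ bound (satisfied).

Check applicability: 2d = 20, n = 16.
2d − n = 4 > 0, so Plotkin applies.
Compute d/(2d−n) = 10/4 ≈ 2.5000.
⌊d/(2d−n)⌋ = 2.
Plotkin bound: M ≤ 2·2 = 4.
Given |C| = 3, check: satisfied.
This |C| is below the Plotkin bound.


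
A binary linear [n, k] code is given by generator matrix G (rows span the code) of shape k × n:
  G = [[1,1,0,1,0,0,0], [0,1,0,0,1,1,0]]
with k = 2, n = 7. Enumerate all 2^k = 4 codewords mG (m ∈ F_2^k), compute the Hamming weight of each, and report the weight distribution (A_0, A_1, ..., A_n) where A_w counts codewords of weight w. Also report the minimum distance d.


Weight distribution: A_0 = 1, A_3 = 2, A_4 = 1. Minimum distance d = 3.

Enumerate all 2^2 = 4 messages m ∈ F_2^2.
For each, compute codeword c = mG in F_2^7, then tally its weight.
  m = 00 → c = 0000000, weight = 0.
  m = 10 → c = 1101000, weight = 3.
  m = 01 → c = 0100110, weight = 3.
  m = 11 → c = 1001110, weight = 4.
Tally weights:
  weight 0: 1 codewords.
  weight 3: 2 codewords.
  weight 4: 1 codewords.
Minimum distance d = smallest w > 0 with A_w > 0 = 3.
Sanity: Σ A_w = 4 = 2^2 = 4 ✓.


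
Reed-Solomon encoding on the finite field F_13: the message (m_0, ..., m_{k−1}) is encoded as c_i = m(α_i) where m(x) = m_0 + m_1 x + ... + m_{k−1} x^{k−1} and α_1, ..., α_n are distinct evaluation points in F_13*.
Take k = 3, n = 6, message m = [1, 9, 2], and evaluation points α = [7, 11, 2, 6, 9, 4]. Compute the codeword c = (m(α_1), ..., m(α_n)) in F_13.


c = [6, 4, 1, 10, 10, 4]

Message polynomial: m(x) = 1 + 9·x + 2·x^2 (mod 13).
For each evaluation point α_i, compute m(α_i) mod 13:
  α_1 = 7: Horner steps 2 → 10 → 6, so m(7) = 6.
  α_2 = 11: Horner steps 2 → 5 → 4, so m(11) = 4.
  α_3 = 2: Horner steps 2 → 0 → 1, so m(2) = 1.
  α_4 = 6: Horner steps 2 → 8 → 10, so m(6) = 10.
  α_5 = 9: Horner steps 2 → 1 → 10, so m(9) = 10.
  α_6 = 4: Horner steps 2 → 4 → 4, so m(4) = 4.
Codeword c = [6, 4, 1, 10, 10, 4] ∈ F_13^6.


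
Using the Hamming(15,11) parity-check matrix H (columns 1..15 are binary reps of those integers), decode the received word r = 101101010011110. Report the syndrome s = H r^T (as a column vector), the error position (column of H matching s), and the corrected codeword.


s = (1, 1, 0, 0)^T, error position = 12, corrected codeword c = 101101010010110

Compute s = H r^T mod 2 one row at a time:
  s_1 = 1 + 0 + 0 + 1 + 1 + 1 + 1 + 0 = 5 ≡ 1 (mod 2).
  s_2 = 1 + 0 + 1 + 0 + 1 + 1 + 1 + 0 = 5 ≡ 1 (mod 2).
  s_3 = 0 + 1 + 1 + 0 + 0 + 1 + 1 + 0 = 4 ≡ 0 (mod 2).
  s_4 = 1 + 1 + 0 + 0 + 0 + 1 + 1 + 0 = 4 ≡ 0 (mod 2).
s = (1, 1, 0, 0)^T — this equals column 12 of H (binary 1100), so error is at position 12.
Correct: flip bit 12 of r = 101101010011110 to get c = 101101010010110.


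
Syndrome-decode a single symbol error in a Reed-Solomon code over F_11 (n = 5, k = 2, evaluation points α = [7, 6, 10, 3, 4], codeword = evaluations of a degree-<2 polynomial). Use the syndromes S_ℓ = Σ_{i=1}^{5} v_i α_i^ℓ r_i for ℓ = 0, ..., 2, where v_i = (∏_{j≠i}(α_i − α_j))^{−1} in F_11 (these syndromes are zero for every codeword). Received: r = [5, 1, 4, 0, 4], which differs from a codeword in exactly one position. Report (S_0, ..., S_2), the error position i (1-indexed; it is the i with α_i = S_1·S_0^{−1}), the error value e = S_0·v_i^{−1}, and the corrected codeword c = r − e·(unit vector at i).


S = (1, 10, 1), error at position 3, error magnitude e = 9, c = [5, 1, 6, 0, 4].

Step 1: column multipliers v_i = (∏_{j≠i}(α_i − α_j))^{−1} mod 11.
  i = 1 (α = 7): (7−6)(7−10)(7−3)(7−4) = 1·(−3)·4·3 = −36 ≡ 8, so v_1 = 8^{−1} = 7 (mod 11).
  i = 2 (α = 6): (6−7)(6−10)(6−3)(6−4) = (−1)·(−4)·3·2 = 24 ≡ 2, so v_2 = 2^{−1} = 6 (mod 11).
  i = 3 (α = 10): (10−7)(10−6)(10−3)(10−4) = 3·4·7·6 = 504 ≡ 9, so v_3 = 9^{−1} = 5 (mod 11).
  i = 4 (α = 3): (3−7)(3−6)(3−10)(3−4) = (−4)·(−3)·(−7)·(−1) = 84 ≡ 7, so v_4 = 7^{−1} = 8 (mod 11).
  i = 5 (α = 4): (4−7)(4−6)(4−10)(4−3) = (−3)·(−2)·(−6)·1 = −36 ≡ 8, so v_5 = 8^{−1} = 7 (mod 11).
  v = [7, 6, 5, 8, 7].
Step 2: syndromes of r = [5, 1, 4, 0, 4] (all sums mod 11).
  S_0 = Σ v_i r_i = 7·5 + 6·1 + 5·4 + 8·0 + 7·4 = 89 ≡ 1.
  S_1 = Σ v_i α_i r_i = 7·7·5 + 6·6·1 + 5·10·4 + 8·3·0 + 7·4·4 = 593 ≡ 10.
  α_i^2 mod 11 = [5, 3, 1, 9, 5].
  S_2 = Σ v_i α_i^2 r_i = 7·5·5 + 6·3·1 + 5·1·4 + 8·9·0 + 7·5·4 = 353 ≡ 1.
  S = (1, 10, 1) ≠ 0, so r is not a codeword (an error is present).
Step 3: locate the error. For a single error e at position i, S_ℓ = v_i·e·α_i^ℓ, so α_err = S_1/S_0.
  S_0^{−1} = 1^{−1} = 1 (mod 11), so α_err = 10·1 = 10 ≡ 10 = α_3. Error position i = 3.
  Consistency check: S_2/S_1 = 1·10 = 10 ≡ 10 = α_err ✓ (single-error assumption holds).
Step 4: error magnitude e = S_0/v_3 = S_0·∏_{j≠3}(α_3 − α_j) = 1·9 = 9 ≡ 9 (mod 11).
Step 5: correct position 3: c_3 = r_3 − e = 4 − 9 ≡ 6 (mod 11). Hence c = [5, 1, 6, 0, 4].
  Check: interpolating c through the α_i gives m(x) = 10 + 4·x (degree < 2) with m(α_i) = c_i for every i, so c is indeed a codeword.


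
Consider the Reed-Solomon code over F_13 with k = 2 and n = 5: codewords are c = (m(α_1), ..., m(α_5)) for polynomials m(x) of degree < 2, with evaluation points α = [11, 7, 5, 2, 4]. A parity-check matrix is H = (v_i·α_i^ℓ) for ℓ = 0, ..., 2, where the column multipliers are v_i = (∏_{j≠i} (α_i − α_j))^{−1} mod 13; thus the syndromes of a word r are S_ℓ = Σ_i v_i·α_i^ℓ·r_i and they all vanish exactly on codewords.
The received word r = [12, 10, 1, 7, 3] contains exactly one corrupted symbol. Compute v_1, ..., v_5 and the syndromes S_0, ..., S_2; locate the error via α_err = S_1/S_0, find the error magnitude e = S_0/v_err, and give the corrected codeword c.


S = (9, 8, 10), error at position 1, error magnitude e = 10, c = [2, 10, 1, 7, 3].

Step 1: column multipliers v_i = (∏_{j≠i}(α_i − α_j))^{−1} mod 13.
  i = 1 (α = 11): (11−7)(11−5)(11−2)(11−4) = 4·6·9·7 = 1512 ≡ 4, so v_1 = 4^{−1} = 10 (mod 13).
  i = 2 (α = 7): (7−11)(7−5)(7−2)(7−4) = (−4)·2·5·3 = −120 ≡ 10, so v_2 = 10^{−1} = 4 (mod 13).
  i = 3 (α = 5): (5−11)(5−7)(5−2)(5−4) = (−6)·(−2)·3·1 = 36 ≡ 10, so v_3 = 10^{−1} = 4 (mod 13).
  i = 4 (α = 2): (2−11)(2−7)(2−5)(2−4) = (−9)·(−5)·(−3)·(−2) = 270 ≡ 10, so v_4 = 10^{−1} = 4 (mod 13).
  i = 5 (α = 4): (4−11)(4−7)(4−5)(4−2) = (−7)·(−3)·(−1)·2 = −42 ≡ 10, so v_5 = 10^{−1} = 4 (mod 13).
  v = [10, 4, 4, 4, 4].
Step 2: syndromes of r = [12, 10, 1, 7, 3] (all sums mod 13).
  S_0 = Σ v_i r_i = 10·12 + 4·10 + 4·1 + 4·7 + 4·3 = 204 ≡ 9.
  S_1 = Σ v_i α_i r_i = 10·11·12 + 4·7·10 + 4·5·1 + 4·2·7 + 4·4·3 = 1724 ≡ 8.
  α_i^2 mod 13 = [4, 10, 12, 4, 3].
  S_2 = Σ v_i α_i^2 r_i = 10·4·12 + 4·10·10 + 4·12·1 + 4·4·7 + 4·3·3 = 1076 ≡ 10.
  S = (9, 8, 10) ≠ 0, so r is not a codeword (an error is present).
Step 3: locate the error. For a single error e at position i, S_ℓ = v_i·e·α_i^ℓ, so α_err = S_1/S_0.
  S_0^{−1} = 9^{−1} = 3 (mod 13), so α_err = 8·3 = 24 ≡ 11 = α_1. Error position i = 1.
  Consistency check: S_2/S_1 = 10·5 = 50 ≡ 11 = α_err ✓ (single-error assumption holds).
Step 4: error magnitude e = S_0/v_1 = S_0·∏_{j≠1}(α_1 − α_j) = 9·4 = 36 ≡ 10 (mod 13).
Step 5: correct position 1: c_1 = r_1 − e = 12 − 10 ≡ 2 (mod 13). Hence c = [2, 10, 1, 7, 3].
  Check: interpolating c through the α_i gives m(x) = 11 + 11·x (degree < 2) with m(α_i) = c_i for every i, so c is indeed a codeword.


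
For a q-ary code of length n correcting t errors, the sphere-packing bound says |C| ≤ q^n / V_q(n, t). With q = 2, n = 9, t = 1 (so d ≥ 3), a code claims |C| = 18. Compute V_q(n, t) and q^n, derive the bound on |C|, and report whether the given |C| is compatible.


V_q(n, t) = 10, q^n = 512, Hamming bound = 51, |C| = 18 ≤ bound (satisfied).

Step 1: Compute V_q(n, t) = Σ_{j=0}^1 C(n, j) (q−1)^j.
  j = 0: C(9,0)·(1)^0 = 1·1 = 1.
  j = 1: C(9,1)·(1)^1 = 9·1 = 9.
  V_q(n, t) = 1 + 9 = 10.
Step 2: q^n = 2^9 = 512.
Step 3: Hamming bound ⌊q^n / V_q(n,t)⌋ = ⌊512/10⌋ = 51.
Step 4: Compare |C| = 18 to 51: satisfied.
The claimed |C| lies below the Hamming bound.


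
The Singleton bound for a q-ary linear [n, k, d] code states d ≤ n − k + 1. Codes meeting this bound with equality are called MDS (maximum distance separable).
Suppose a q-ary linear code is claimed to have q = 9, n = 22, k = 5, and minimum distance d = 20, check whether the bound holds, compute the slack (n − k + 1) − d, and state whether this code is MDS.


Singleton RHS = n − k + 1 = 18, slack = -2, bound violated (no such code; not MDS).

Singleton bound: d ≤ n − k + 1.
Here n = 22, k = 5, so n − k + 1 = 18.
Given d = 20, check d ≤ 18: NO.
Slack = (n − k + 1) − d = -2.
The slack is negative: d = 20 exceeds n − k + 1 = 18 by 2, so the Singleton bound is violated and no linear [22, 5, 20]_9 code can exist. In particular it is not MDS (MDS requires d = n − k + 1 exactly).
Description: the claimed parameters are [22, 5, 20]_9; such a code would be impossible (violates the Singleton bound).


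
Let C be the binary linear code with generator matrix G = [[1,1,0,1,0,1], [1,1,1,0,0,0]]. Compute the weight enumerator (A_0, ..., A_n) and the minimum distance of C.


Weight distribution: A_0 = 1, A_3 = 2, A_4 = 1. Minimum distance d = 3.

Enumerate all 2^2 = 4 messages m ∈ F_2^2.
For each, compute codeword c = mG in F_2^6, then tally its weight.
  m = 00 → c = 000000, weight = 0.
  m = 10 → c = 110101, weight = 4.
  m = 01 → c = 111000, weight = 3.
  m = 11 → c = 001101, weight = 3.
Tally weights:
  weight 0: 1 codewords.
  weight 3: 2 codewords.
  weight 4: 1 codewords.
Minimum distance d = smallest w > 0 with A_w > 0 = 3.
Sanity: Σ A_w = 4 = 2^2 = 4 ✓.


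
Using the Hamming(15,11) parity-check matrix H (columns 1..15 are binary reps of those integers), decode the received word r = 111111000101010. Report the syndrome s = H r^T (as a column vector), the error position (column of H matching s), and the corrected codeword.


s = (1, 1, 1, 1)^T, error position = 15, corrected codeword c = 111111000101011

Compute s = H r^T mod 2 one row at a time:
  s_1 = 0 + 0 + 1 + 0 + 1 + 0 + 1 + 0 = 3 ≡ 1 (mod 2).
  s_2 = 1 + 1 + 1 + 0 + 1 + 0 + 1 + 0 = 5 ≡ 1 (mod 2).
  s_3 = 1 + 1 + 1 + 0 + 1 + 0 + 1 + 0 = 5 ≡ 1 (mod 2).
  s_4 = 1 + 1 + 1 + 0 + 0 + 0 + 0 + 0 = 3 ≡ 1 (mod 2).
s = (1, 1, 1, 1)^T — this equals column 15 of H (binary 1111), so error is at position 15.
Correct: flip bit 15 of r = 111111000101010 to get c = 111111000101011.


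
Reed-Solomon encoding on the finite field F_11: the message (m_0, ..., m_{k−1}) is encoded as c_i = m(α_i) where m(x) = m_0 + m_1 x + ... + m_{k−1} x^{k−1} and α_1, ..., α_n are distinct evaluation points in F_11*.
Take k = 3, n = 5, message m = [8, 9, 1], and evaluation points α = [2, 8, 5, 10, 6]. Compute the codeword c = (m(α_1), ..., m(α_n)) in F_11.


c = [8, 1, 1, 0, 10]

Message polynomial: m(x) = 8 + 9·x + 1·x^2 (mod 11).
For each evaluation point α_i, compute m(α_i) mod 11:
  α_1 = 2: Horner steps 1 → 0 → 8, so m(2) = 8.
  α_2 = 8: Horner steps 1 → 6 → 1, so m(8) = 1.
  α_3 = 5: Horner steps 1 → 3 → 1, so m(5) = 1.
  α_4 = 10: Horner steps 1 → 8 → 0, so m(10) = 0.
  α_5 = 6: Horner steps 1 → 4 → 10, so m(6) = 10.
Codeword c = [8, 1, 1, 0, 10] ∈ F_11^5.


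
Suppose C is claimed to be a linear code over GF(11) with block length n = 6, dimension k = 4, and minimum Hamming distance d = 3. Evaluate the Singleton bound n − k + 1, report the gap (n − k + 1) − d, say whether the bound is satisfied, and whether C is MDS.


Singleton RHS = n − k + 1 = 3, slack = 0, bound satisfied, MDS.

Singleton bound: d ≤ n − k + 1.
Here n = 6, k = 4, so n − k + 1 = 3.
Given d = 3, check d ≤ 3: YES.
Slack = (n − k + 1) − d = 0.
The code is MDS (slack = 0).
Description: the claimed parameters are [6, 4, 3]_11; such a code would be MDS (meets Singleton bound).


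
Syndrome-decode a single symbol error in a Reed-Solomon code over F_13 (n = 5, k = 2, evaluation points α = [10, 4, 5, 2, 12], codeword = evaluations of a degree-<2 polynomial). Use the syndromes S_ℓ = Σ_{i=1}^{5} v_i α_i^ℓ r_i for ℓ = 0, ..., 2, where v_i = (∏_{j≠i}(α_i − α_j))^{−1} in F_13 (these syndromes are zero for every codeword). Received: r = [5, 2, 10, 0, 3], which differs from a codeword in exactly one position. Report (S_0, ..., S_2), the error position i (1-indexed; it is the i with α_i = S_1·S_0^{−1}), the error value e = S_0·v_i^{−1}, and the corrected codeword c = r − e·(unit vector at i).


S = (7, 2, 8), error at position 2, error magnitude e = 4, c = [5, 11, 10, 0, 3].

Step 1: column multipliers v_i = (∏_{j≠i}(α_i − α_j))^{−1} mod 13.
  i = 1 (α = 10): (10−4)(10−5)(10−2)(10−12) = 6·5·8·(−2) = −480 ≡ 1, so v_1 = 1^{−1} = 1 (mod 13).
  i = 2 (α = 4): (4−10)(4−5)(4−2)(4−12) = (−6)·(−1)·2·(−8) = −96 ≡ 8, so v_2 = 8^{−1} = 5 (mod 13).
  i = 3 (α = 5): (5−10)(5−4)(5−2)(5−12) = (−5)·1·3·(−7) = 105 ≡ 1, so v_3 = 1^{−1} = 1 (mod 13).
  i = 4 (α = 2): (2−10)(2−4)(2−5)(2−12) = (−8)·(−2)·(−3)·(−10) = 480 ≡ 12, so v_4 = 12^{−1} = 12 (mod 13).
  i = 5 (α = 12): (12−10)(12−4)(12−5)(12−2) = 2·8·7·10 = 1120 ≡ 2, so v_5 = 2^{−1} = 7 (mod 13).
  v = [1, 5, 1, 12, 7].
Step 2: syndromes of r = [5, 2, 10, 0, 3] (all sums mod 13).
  S_0 = Σ v_i r_i = 1·5 + 5·2 + 1·10 + 12·0 + 7·3 = 46 ≡ 7.
  S_1 = Σ v_i α_i r_i = 1·10·5 + 5·4·2 + 1·5·10 + 12·2·0 + 7·12·3 = 392 ≡ 2.
  α_i^2 mod 13 = [9, 3, 12, 4, 1].
  S_2 = Σ v_i α_i^2 r_i = 1·9·5 + 5·3·2 + 1·12·10 + 12·4·0 + 7·1·3 = 216 ≡ 8.
  S = (7, 2, 8) ≠ 0, so r is not a codeword (an error is present).
Step 3: locate the error. For a single error e at position i, S_ℓ = v_i·e·α_i^ℓ, so α_err = S_1/S_0.
  S_0^{−1} = 7^{−1} = 2 (mod 13), so α_err = 2·2 = 4 ≡ 4 = α_2. Error position i = 2.
  Consistency check: S_2/S_1 = 8·7 = 56 ≡ 4 = α_err ✓ (single-error assumption holds).
Step 4: error magnitude e = S_0/v_2 = S_0·∏_{j≠2}(α_2 − α_j) = 7·8 = 56 ≡ 4 (mod 13).
Step 5: correct position 2: c_2 = r_2 − e = 2 − 4 ≡ 11 (mod 13). Hence c = [5, 11, 10, 0, 3].
  Check: interpolating c through the α_i gives m(x) = 2 + 12·x (degree < 2) with m(α_i) = c_i for every i, so c is indeed a codeword.


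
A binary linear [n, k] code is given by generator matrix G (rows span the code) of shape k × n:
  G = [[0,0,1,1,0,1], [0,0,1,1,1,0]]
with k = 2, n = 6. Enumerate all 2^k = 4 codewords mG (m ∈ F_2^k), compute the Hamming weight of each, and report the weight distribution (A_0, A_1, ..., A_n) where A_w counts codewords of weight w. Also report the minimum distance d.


Weight distribution: A_0 = 1, A_2 = 1, A_3 = 2. Minimum distance d = 2.

Enumerate all 2^2 = 4 messages m ∈ F_2^2.
For each, compute codeword c = mG in F_2^6, then tally its weight.
  m = 00 → c = 000000, weight = 0.
  m = 10 → c = 001101, weight = 3.
  m = 01 → c = 001110, weight = 3.
  m = 11 → c = 000011, weight = 2.
Tally weights:
  weight 0: 1 codewords.
  weight 2: 1 codewords.
  weight 3: 2 codewords.
Minimum distance d = smallest w > 0 with A_w > 0 = 2.
Sanity: Σ A_w = 4 = 2^2 = 4 ✓.


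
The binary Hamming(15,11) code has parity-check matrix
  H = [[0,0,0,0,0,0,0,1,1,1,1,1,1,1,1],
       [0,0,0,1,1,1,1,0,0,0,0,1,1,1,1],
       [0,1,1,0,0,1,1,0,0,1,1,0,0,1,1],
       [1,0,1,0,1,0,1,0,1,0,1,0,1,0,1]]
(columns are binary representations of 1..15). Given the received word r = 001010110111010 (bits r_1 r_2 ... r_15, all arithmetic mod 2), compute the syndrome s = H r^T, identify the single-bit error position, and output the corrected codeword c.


s = (1, 0, 1, 0)^T, error position = 10, corrected codeword c = 001010110011010

Compute s = H r^T mod 2 one row at a time:
  s_1 = 1 + 0 + 1 + 1 + 1 + 0 + 1 + 0 = 5 ≡ 1 (mod 2).
  s_2 = 0 + 1 + 0 + 1 + 1 + 0 + 1 + 0 = 4 ≡ 0 (mod 2).
  s_3 = 0 + 1 + 0 + 1 + 1 + 1 + 1 + 0 = 5 ≡ 1 (mod 2).
  s_4 = 0 + 1 + 1 + 1 + 0 + 1 + 0 + 0 = 4 ≡ 0 (mod 2).
s = (1, 0, 1, 0)^T — this equals column 10 of H (binary 1010), so error is at position 10.
Correct: flip bit 10 of r = 001010110111010 to get c = 001010110011010.


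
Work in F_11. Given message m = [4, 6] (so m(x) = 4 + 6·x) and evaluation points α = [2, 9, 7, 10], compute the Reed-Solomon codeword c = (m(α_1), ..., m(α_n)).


c = [5, 3, 2, 9]

Message polynomial: m(x) = 4 + 6·x (mod 11).
For each evaluation point α_i, compute m(α_i) mod 11:
  α_1 = 2: Horner steps 6 → 5, so m(2) = 5.
  α_2 = 9: Horner steps 6 → 3, so m(9) = 3.
  α_3 = 7: Horner steps 6 → 2, so m(7) = 2.
  α_4 = 10: Horner steps 6 → 9, so m(10) = 9.
Codeword c = [5, 3, 2, 9] ∈ F_11^4.


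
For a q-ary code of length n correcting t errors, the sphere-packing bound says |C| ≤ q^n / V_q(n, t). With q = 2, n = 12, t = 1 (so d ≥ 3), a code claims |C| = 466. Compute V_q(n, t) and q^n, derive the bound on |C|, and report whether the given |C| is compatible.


V_q(n, t) = 13, q^n = 4096, Hamming bound = 315, |C| = 466 > bound (violated).

Step 1: Compute V_q(n, t) = Σ_{j=0}^1 C(n, j) (q−1)^j.
  j = 0: C(12,0)·(1)^0 = 1·1 = 1.
  j = 1: C(12,1)·(1)^1 = 12·1 = 12.
  V_q(n, t) = 1 + 12 = 13.
Step 2: q^n = 2^12 = 4096.
Step 3: Hamming bound ⌊q^n / V_q(n,t)⌋ = ⌊4096/13⌋ = 315.
Step 4: Compare |C| = 466 to 315: violated.
The claimed |C| lies above the Hamming bound, so no 2-ary code of length 12 with d ≥ 3 can have 466 codewords.


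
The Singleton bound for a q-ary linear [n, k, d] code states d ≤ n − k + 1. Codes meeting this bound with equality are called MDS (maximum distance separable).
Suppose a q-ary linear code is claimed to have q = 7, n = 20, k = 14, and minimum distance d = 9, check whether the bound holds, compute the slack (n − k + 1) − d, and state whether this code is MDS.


Singleton RHS = n − k + 1 = 7, slack = -2, bound violated (no such code; not MDS).

Singleton bound: d ≤ n − k + 1.
Here n = 20, k = 14, so n − k + 1 = 7.
Given d = 9, check d ≤ 7: NO.
Slack = (n − k + 1) − d = -2.
The slack is negative: d = 9 exceeds n − k + 1 = 7 by 2, so the Singleton bound is violated and no linear [20, 14, 9]_7 code can exist. In particular it is not MDS (MDS requires d = n − k + 1 exactly).
Description: the claimed parameters are [20, 14, 9]_7; such a code would be impossible (violates the Singleton bound).


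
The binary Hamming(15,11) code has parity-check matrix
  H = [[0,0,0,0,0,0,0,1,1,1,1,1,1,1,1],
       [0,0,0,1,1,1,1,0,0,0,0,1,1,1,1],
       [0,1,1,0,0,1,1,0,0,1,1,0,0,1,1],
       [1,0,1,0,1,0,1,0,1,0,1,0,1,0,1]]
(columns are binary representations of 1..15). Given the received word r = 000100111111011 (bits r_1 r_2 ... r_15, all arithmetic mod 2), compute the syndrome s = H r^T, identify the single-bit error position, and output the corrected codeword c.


s = (1, 1, 1, 0)^T, error position = 14, corrected codeword c = 000100111111001

Compute s = H r^T mod 2 one row at a time:
  s_1 = 1 + 1 + 1 + 1 + 1 + 0 + 1 + 1 = 7 ≡ 1 (mod 2).
  s_2 = 1 + 0 + 0 + 1 + 1 + 0 + 1 + 1 = 5 ≡ 1 (mod 2).
  s_3 = 0 + 0 + 0 + 1 + 1 + 1 + 1 + 1 = 5 ≡ 1 (mod 2).
  s_4 = 0 + 0 + 0 + 1 + 1 + 1 + 0 + 1 = 4 ≡ 0 (mod 2).
s = (1, 1, 1, 0)^T — this equals column 14 of H (binary 1110), so error is at position 14.
Correct: flip bit 14 of r = 000100111111011 to get c = 000100111111001.


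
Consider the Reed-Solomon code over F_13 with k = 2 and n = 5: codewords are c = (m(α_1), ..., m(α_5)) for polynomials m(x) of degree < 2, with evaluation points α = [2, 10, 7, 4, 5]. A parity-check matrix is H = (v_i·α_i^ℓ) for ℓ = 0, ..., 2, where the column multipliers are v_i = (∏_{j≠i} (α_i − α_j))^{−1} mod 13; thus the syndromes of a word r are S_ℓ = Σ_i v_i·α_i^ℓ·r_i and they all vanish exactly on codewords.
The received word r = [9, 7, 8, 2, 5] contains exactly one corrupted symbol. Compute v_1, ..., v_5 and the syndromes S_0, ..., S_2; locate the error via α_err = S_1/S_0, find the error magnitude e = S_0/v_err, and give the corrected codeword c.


S = (10, 5, 9), error at position 3, error magnitude e = 10, c = [9, 7, 11, 2, 5].

Step 1: column multipliers v_i = (∏_{j≠i}(α_i − α_j))^{−1} mod 13.
  i = 1 (α = 2): (2−10)(2−7)(2−4)(2−5) = (−8)·(−5)·(−2)·(−3) = 240 ≡ 6, so v_1 = 6^{−1} = 11 (mod 13).
  i = 2 (α = 10): (10−2)(10−7)(10−4)(10−5) = 8·3·6·5 = 720 ≡ 5, so v_2 = 5^{−1} = 8 (mod 13).
  i = 3 (α = 7): (7−2)(7−10)(7−4)(7−5) = 5·(−3)·3·2 = −90 ≡ 1, so v_3 = 1^{−1} = 1 (mod 13).
  i = 4 (α = 4): (4−2)(4−10)(4−7)(4−5) = 2·(−6)·(−3)·(−1) = −36 ≡ 3, so v_4 = 3^{−1} = 9 (mod 13).
  i = 5 (α = 5): (5−2)(5−10)(5−7)(5−4) = 3·(−5)·(−2)·1 = 30 ≡ 4, so v_5 = 4^{−1} = 10 (mod 13).
  v = [11, 8, 1, 9, 10].
Step 2: syndromes of r = [9, 7, 8, 2, 5] (all sums mod 13).
  S_0 = Σ v_i r_i = 11·9 + 8·7 + 1·8 + 9·2 + 10·5 = 231 ≡ 10.
  S_1 = Σ v_i α_i r_i = 11·2·9 + 8·10·7 + 1·7·8 + 9·4·2 + 10·5·5 = 1136 ≡ 5.
  α_i^2 mod 13 = [4, 9, 10, 3, 12].
  S_2 = Σ v_i α_i^2 r_i = 11·4·9 + 8·9·7 + 1·10·8 + 9·3·2 + 10·12·5 = 1634 ≡ 9.
  S = (10, 5, 9) ≠ 0, so r is not a codeword (an error is present).
Step 3: locate the error. For a single error e at position i, S_ℓ = v_i·e·α_i^ℓ, so α_err = S_1/S_0.
  S_0^{−1} = 10^{−1} = 4 (mod 13), so α_err = 5·4 = 20 ≡ 7 = α_3. Error position i = 3.
  Consistency check: S_2/S_1 = 9·8 = 72 ≡ 7 = α_err ✓ (single-error assumption holds).
Step 4: error magnitude e = S_0/v_3 = S_0·∏_{j≠3}(α_3 − α_j) = 10·1 = 10 ≡ 10 (mod 13).
Step 5: correct position 3: c_3 = r_3 − e = 8 − 10 ≡ 11 (mod 13). Hence c = [9, 7, 11, 2, 5].
  Check: interpolating c through the α_i gives m(x) = 3 + 3·x (degree < 2) with m(α_i) = c_i for every i, so c is indeed a codeword.
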